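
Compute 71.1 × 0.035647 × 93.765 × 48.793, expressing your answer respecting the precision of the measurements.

71.1 × 0.035647 × 93.765 × 48.793 = 11595.5369999…
Multiplication/division keeps the fewest significant figures: 71.1 → 3 s.f., 0.035647 → 5 s.f., 93.765 → 5 s.f., 48.793 → 5 s.f.; limit is 3.
Rounded to 3 significant figures: 1.16 × 10⁴.

1.16 × 10⁴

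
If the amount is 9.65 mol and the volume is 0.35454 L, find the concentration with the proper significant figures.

27.2 mol/L

concentration = 9.65 mol ÷ 0.35454 L = 27.2183674621… mol/L.
9.65 has 3 significant figures; 0.35454 has 5.
Division/multiplication keeps the fewest: 3 significant figures.
Rounded: 27.2 mol/L.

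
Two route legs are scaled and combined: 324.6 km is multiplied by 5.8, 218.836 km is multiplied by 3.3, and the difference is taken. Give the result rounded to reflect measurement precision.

324.6 × 5.8 = 1882.68 → 1.9 × 10^3 km (2 s.f., last digit at the 10^2 place).
218.836 × 3.3 = 722.1588 → 7.2 × 10^2 km (2 s.f., last digit at the 10^1 place).
Difference: 1160.5212 km; keep the coarser place, 10^2.
Result: 1.2 × 10^3 km.

1.2 × 10^3 km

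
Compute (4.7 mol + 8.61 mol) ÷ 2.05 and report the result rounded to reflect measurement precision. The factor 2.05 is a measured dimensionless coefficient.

4.7 mol + 8.61 mol = 13.31 mol; the sum is limited to 1 decimal place (3 s.f.).
Carrying full precision, 13.31 ÷ 2.05 = 6.49268292683… mol; 2.05 has 3 s.f., so the result keeps min(3, 3) = 3 s.f.
Rounded to 3 significant figures: 6.49 mol.

6.49 mol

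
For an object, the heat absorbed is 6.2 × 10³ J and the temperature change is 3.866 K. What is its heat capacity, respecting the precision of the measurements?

1.6 × 10³ J/K

heat capacity = 6.2 × 10³ J ÷ 3.866 K = 1603.72478013… J/K.
6.2 × 10³ has 2 significant figures; 3.866 has 4.
Division/multiplication keeps the fewest: 2 significant figures.
Rounded: 1.6 × 10³ J/K.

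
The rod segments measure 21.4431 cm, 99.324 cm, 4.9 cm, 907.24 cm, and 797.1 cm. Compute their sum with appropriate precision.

21.4431 cm + 99.324 cm + 4.9 cm + 907.24 cm + 797.1 cm = 1830.0071 cm.
Addition/subtraction keeps the fewest decimal places: 21.4431 → 4 decimal places, 99.324 → 3 decimal places, 4.9 → 1 decimal place, 907.24 → 2 decimal places, 797.1 → 1 decimal place; limit is 1.
Rounded to 1 decimal place: 1.8300 × 10^3 cm.

1.8300 × 10^3 cm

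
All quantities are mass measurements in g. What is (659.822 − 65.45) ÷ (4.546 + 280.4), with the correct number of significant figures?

2.086

659.822 − 65.45 = 594.372, limited to 2 d.p. → 5 s.f.; 4.546 + 280.4 = 284.946, limited to 1 d.p. → 4 s.f.
Carrying full precision, 594.372 ÷ 284.946 = 2.08591101472…; keep min(5, 4) = 4 s.f.
Rounded to 4 significant figures: 2.086.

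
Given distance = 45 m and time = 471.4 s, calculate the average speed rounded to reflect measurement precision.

average speed = 45 m ÷ 471.4 s = 0.0954603309291… m/s.
45 has 2 significant figures; 471.4 has 4.
Division/multiplication keeps the fewest: 2 significant figures.
Rounded: 0.095 m/s.

0.095 m/s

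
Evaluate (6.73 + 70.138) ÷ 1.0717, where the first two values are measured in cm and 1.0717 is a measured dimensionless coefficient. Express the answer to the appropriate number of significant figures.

71.73 cm

6.73 cm + 70.138 cm = 76.868 cm; the sum is limited to 2 decimal places (4 s.f.).
Carrying full precision, 76.868 ÷ 1.0717 = 71.7252962583… cm; 1.0717 has 5 s.f., so the result keeps min(4, 5) = 4 s.f.
Rounded to 4 significant figures: 71.73 cm.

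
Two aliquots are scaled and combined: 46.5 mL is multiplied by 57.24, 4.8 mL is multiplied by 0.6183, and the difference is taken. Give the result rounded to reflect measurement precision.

46.5 × 57.24 = 2661.66 → 2.66 × 10³ mL (3 s.f., last digit at the 10^1 place).
4.8 × 0.6183 = 2.96784 → 3.0 mL (2 s.f., last digit at the 10^-1 place).
Difference: 2658.69216 mL; keep the coarser place, 10^1.
Result: 2.66 × 10³ mL.

2.66 × 10³ mL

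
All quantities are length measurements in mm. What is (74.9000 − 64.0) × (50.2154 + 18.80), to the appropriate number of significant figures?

752 mm²

74.9000 − 64.0 = 10.9000, limited to 1 d.p. → 3 s.f.; 50.2154 + 18.80 = 69.0154, limited to 2 d.p. → 4 s.f.
Carrying full precision, 10.9000 × 69.0154 = 752.26786; keep min(3, 4) = 3 s.f.
Rounded to 3 significant figures: 752 mm².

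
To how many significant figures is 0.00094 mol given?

0.00094: leading zeros are not significant.

2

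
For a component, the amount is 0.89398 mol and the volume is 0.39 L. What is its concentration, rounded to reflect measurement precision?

concentration = 0.89398 mol ÷ 0.39 L = 2.29225641026… mol/L.
0.89398 has 5 significant figures; 0.39 has 2.
Division/multiplication keeps the fewest: 2 significant figures.
Rounded: 2.3 mol/L.

2.3 mol/L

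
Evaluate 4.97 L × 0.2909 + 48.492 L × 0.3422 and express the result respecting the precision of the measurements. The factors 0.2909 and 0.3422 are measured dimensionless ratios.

4.97 × 0.2909 = 1.445773 → 1.45 L (3 s.f., last digit at the 10^-2 place).
48.492 × 0.3422 = 16.5939624 → 16.59 L (4 s.f., last digit at the 10^-2 place).
Sum: 18.0397354 L; keep the coarser place, 10^-2.
Result: 18.04 L.

18.04 L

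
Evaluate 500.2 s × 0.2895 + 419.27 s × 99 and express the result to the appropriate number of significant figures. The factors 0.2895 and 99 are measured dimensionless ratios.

4.2 × 10⁴ s

500.2 × 0.2895 = 144.8079 → 1.448 × 10² s (4 s.f., last digit at the 10^-1 place).
419.27 × 99 = 41507.73 → 4.2 × 10⁴ s (2 s.f., last digit at the 10^3 place).
Sum: 41652.5379 s; keep the coarser place, 10^3.
Result: 4.2 × 10⁴ s.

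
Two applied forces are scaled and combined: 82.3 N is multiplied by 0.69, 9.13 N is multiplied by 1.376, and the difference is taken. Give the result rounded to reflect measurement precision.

44 N

82.3 × 0.69 = 56.787 → 57 N (2 s.f., last digit at the 10^0 place).
9.13 × 1.376 = 12.56288 → 12.6 N (3 s.f., last digit at the 10^-1 place).
Difference: 44.22412 N; keep the coarser place, 10^0.
Result: 44 N.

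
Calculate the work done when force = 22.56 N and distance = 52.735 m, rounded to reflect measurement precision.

work done = 22.56 N × 52.735 m = 1189.7016 J.
22.56 has 4 significant figures; 52.735 has 5.
Division/multiplication keeps the fewest: 4 significant figures.
Rounded: 1.190 × 10^3 J.

1.190 × 10^3 J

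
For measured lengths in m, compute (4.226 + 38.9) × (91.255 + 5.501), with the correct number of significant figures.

4.226 + 38.9 = 43.126, limited to 1 d.p. → 3 s.f.; 91.255 + 5.501 = 96.756, limited to 3 d.p. → 5 s.f.
Carrying full precision, 43.126 × 96.756 = 4172.699256; keep min(3, 5) = 3 s.f.
Rounded to 3 significant figures: 4.17 × 10³ m².

4.17 × 10³ m²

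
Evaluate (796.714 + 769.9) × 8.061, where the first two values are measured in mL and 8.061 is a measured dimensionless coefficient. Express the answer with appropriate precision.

796.714 mL + 769.9 mL = 1566.614 mL; the sum is limited to 1 decimal place (5 s.f.).
Carrying full precision, 1566.614 × 8.061 = 12628.475454 mL; 8.061 has 4 s.f., so the result keeps min(5, 4) = 4 s.f.
Rounded to 4 significant figures: 1.263 × 10^4 mL.

1.263 × 10^4 mL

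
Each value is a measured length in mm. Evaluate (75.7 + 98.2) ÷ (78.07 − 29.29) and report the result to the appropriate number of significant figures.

75.7 + 98.2 = 173.9, limited to 1 d.p. → 4 s.f.; 78.07 − 29.29 = 48.78, limited to 2 d.p. → 4 s.f.
Carrying full precision, 173.9 ÷ 48.78 = 3.56498564986…; keep min(4, 4) = 4 s.f.
Rounded to 4 significant figures: 3.565.

3.565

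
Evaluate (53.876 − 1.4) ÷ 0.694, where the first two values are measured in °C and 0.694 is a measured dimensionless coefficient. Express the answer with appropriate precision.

53.876 °C − 1.4 °C = 52.476 °C; the difference is limited to 1 decimal place (3 s.f.).
Carrying full precision, 52.476 ÷ 0.694 = 75.613832853… °C; 0.694 has 3 s.f., so the result keeps min(3, 3) = 3 s.f.
Rounded to 3 significant figures: 75.6 °C.

75.6 °C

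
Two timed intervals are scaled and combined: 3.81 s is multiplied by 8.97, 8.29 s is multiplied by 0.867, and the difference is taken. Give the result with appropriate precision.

27.0 s

3.81 × 8.97 = 34.1757 → 34.2 s (3 s.f., last digit at the 10^-1 place).
8.29 × 0.867 = 7.18743 → 7.19 s (3 s.f., last digit at the 10^-2 place).
Difference: 26.98827 s; keep the coarser place, 10^-1.
Result: 27.0 s.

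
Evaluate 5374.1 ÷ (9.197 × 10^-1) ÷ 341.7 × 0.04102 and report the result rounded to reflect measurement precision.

5374.1 ÷ (9.197 × 10^-1) ÷ 341.7 × 0.04102 = 0.701471828445…
Multiplication/division keeps the fewest significant figures: 5374.1 → 5 s.f., 9.197 × 10^-1 → 4 s.f., 341.7 → 4 s.f., 0.04102 → 4 s.f.; limit is 4.
Rounded to 4 significant figures: 7.015 × 10^-1.

7.015 × 10^-1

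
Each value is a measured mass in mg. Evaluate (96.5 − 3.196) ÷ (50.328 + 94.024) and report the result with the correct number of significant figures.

0.646

96.5 − 3.196 = 93.304, limited to 1 d.p. → 3 s.f.; 50.328 + 94.024 = 144.352, limited to 3 d.p. → 6 s.f.
Carrying full precision, 93.304 ÷ 144.352 = 0.646364442474…; keep min(3, 6) = 3 s.f.
Rounded to 3 significant figures: 0.646.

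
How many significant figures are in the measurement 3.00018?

3.00018: zeros between nonzero digits are significant.

6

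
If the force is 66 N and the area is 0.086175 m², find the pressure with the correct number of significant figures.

pressure = 66 N ÷ 0.086175 m² = 765.883376849… Pa.
66 has 2 significant figures; 0.086175 has 5.
Division/multiplication keeps the fewest: 2 significant figures.
Rounded: 7.7 × 10^2 Pa.

7.7 × 10^2 Pa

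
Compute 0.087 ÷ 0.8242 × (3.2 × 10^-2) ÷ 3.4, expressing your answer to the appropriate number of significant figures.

0.087 ÷ 0.8242 × (3.2 × 10^-2) ÷ 3.4 = 0.000993476740369…
Multiplication/division keeps the fewest significant figures: 0.087 → 2 s.f., 0.8242 → 4 s.f., 3.2 × 10^-2 → 2 s.f., 3.4 → 2 s.f.; limit is 2.
Rounded to 2 significant figures: 9.9 × 10^-4.

9.9 × 10^-4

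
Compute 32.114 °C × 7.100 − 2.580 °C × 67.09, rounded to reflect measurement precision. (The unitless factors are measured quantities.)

32.114 × 7.100 = 228.0094 → 228.0 °C (4 s.f., last digit at the 10^-1 place).
2.580 × 67.09 = 173.0922 → 173.1 °C (4 s.f., last digit at the 10^-1 place).
Difference: 54.9172 °C; keep the coarser place, 10^-1.
Result: 54.9 °C.

54.9 °C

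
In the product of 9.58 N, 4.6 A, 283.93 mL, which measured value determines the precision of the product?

4.6 A

9.58 N → 3 s.f.; 4.6 A → 2 s.f.; 283.93 mL → 5 s.f.
The fewest is 2 significant figures, from 4.6 A.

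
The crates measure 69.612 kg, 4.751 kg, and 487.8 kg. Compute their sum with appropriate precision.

562.2 kg

69.612 kg + 4.751 kg + 487.8 kg = 562.163 kg.
Addition/subtraction keeps the fewest decimal places: 69.612 → 3 decimal places, 4.751 → 3 decimal places, 487.8 → 1 decimal place; limit is 1.
Rounded to 1 decimal place: 562.2 kg.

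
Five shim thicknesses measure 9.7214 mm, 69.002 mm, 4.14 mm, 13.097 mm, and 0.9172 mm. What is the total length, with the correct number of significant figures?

96.88 mm

9.7214 mm + 69.002 mm + 4.14 mm + 13.097 mm + 0.9172 mm = 96.8776 mm.
Addition/subtraction keeps the fewest decimal places: 9.7214 → 4 decimal places, 69.002 → 3 decimal places, 4.14 → 2 decimal places, 13.097 → 3 decimal places, 0.9172 → 4 decimal places; limit is 2.
Rounded to 2 decimal places: 96.88 mm.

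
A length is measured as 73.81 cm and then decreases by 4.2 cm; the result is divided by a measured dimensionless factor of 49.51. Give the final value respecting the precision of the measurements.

1.41 cm

73.81 cm − 4.2 cm = 69.61 cm; the difference is limited to 1 decimal place (3 s.f.).
Carrying full precision, 69.61 ÷ 49.51 = 1.40597859018… cm; 49.51 has 4 s.f., so the result keeps min(3, 4) = 3 s.f.
Rounded to 3 significant figures: 1.41 cm.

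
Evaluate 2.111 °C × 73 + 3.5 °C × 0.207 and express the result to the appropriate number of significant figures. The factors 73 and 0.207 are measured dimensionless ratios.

2.111 × 73 = 154.103 → 1.5 × 10^2 °C (2 s.f., last digit at the 10^1 place).
3.5 × 0.207 = 0.7245 → 0.72 °C (2 s.f., last digit at the 10^-2 place).
Sum: 154.8275 °C; keep the coarser place, 10^1.
Result: 1.5 × 10^2 °C.

1.5 × 10^2 °C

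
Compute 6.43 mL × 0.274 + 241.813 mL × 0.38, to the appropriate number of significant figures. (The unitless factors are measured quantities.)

6.43 × 0.274 = 1.76182 → 1.76 mL (3 s.f., last digit at the 10^-2 place).
241.813 × 0.38 = 91.88894 → 92 mL (2 s.f., last digit at the 10^0 place).
Sum: 93.65076 mL; keep the coarser place, 10^0.
Result: 94 mL.

94 mL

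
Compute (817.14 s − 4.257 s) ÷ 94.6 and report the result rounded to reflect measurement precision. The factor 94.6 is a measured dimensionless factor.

8.59 s

817.14 s − 4.257 s = 812.883 s; the difference is limited to 2 decimal places (5 s.f.).
Carrying full precision, 812.883 ÷ 94.6 = 8.5928435518… s; 94.6 has 3 s.f., so the result keeps min(5, 3) = 3 s.f.
Rounded to 3 significant figures: 8.59 s.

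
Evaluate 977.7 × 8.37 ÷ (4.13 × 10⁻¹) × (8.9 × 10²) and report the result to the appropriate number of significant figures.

1.8 × 10⁷

977.7 × 8.37 ÷ (4.13 × 10⁻¹) × (8.9 × 10²) = 17634819.8789…
Multiplication/division keeps the fewest significant figures: 977.7 → 4 s.f., 8.37 → 3 s.f., 4.13 × 10⁻¹ → 3 s.f., 8.9 × 10² → 2 s.f.; limit is 2.
Rounded to 2 significant figures: 1.8 × 10⁷.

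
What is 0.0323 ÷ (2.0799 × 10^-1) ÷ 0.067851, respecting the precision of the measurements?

0.0323 ÷ (2.0799 × 10^-1) ÷ 0.067851 = 2.28877876065…
Multiplication/division keeps the fewest significant figures: 0.0323 → 3 s.f., 2.0799 × 10^-1 → 5 s.f., 0.067851 → 5 s.f.; limit is 3.
Rounded to 3 significant figures: 2.29.

2.29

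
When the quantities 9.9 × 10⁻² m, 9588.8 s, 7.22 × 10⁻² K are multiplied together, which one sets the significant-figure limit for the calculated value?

9.9 × 10⁻² m → 2 s.f.; 9588.8 s → 5 s.f.; 7.22 × 10⁻² K → 3 s.f.
The fewest is 2 significant figures, from 9.9 × 10⁻² m.

9.9 × 10⁻² m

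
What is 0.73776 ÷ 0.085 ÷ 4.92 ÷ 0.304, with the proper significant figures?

0.73776 ÷ 0.085 ÷ 4.92 ÷ 0.304 = 5.8030657706…
Multiplication/division keeps the fewest significant figures: 0.73776 → 5 s.f., 0.085 → 2 s.f., 4.92 → 3 s.f., 0.304 → 3 s.f.; limit is 2.
Rounded to 2 significant figures: 5.8.

5.8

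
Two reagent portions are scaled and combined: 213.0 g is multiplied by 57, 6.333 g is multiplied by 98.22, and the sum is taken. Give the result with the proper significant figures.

1.3 × 10⁴ g

213.0 × 57 = 12141 → 1.2 × 10⁴ g (2 s.f., last digit at the 10^3 place).
6.333 × 98.22 = 622.02726 → 622.0 g (4 s.f., last digit at the 10^-1 place).
Sum: 12763.02726 g; keep the coarser place, 10^3.
Result: 1.3 × 10⁴ g.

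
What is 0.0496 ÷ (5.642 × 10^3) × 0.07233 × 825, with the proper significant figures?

5.25 × 10^-4

0.0496 ÷ (5.642 × 10^3) × 0.07233 × 825 = 0.000524591208791…
Multiplication/division keeps the fewest significant figures: 0.0496 → 3 s.f., 5.642 × 10^3 → 4 s.f., 0.07233 → 4 s.f., 825 → 3 s.f.; limit is 3.
Rounded to 3 significant figures: 5.25 × 10^-4.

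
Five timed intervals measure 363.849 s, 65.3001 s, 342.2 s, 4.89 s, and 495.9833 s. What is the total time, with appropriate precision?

1.2722 × 10^3 s

363.849 s + 65.3001 s + 342.2 s + 4.89 s + 495.9833 s = 1272.2224 s.
Addition/subtraction keeps the fewest decimal places: 363.849 → 3 decimal places, 65.3001 → 4 decimal places, 342.2 → 1 decimal place, 4.89 → 2 decimal places, 495.9833 → 4 decimal places; limit is 1.
Rounded to 1 decimal place: 1.2722 × 10^3 s.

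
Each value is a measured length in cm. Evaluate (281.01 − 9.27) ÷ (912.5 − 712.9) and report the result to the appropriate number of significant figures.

1.361

281.01 − 9.27 = 271.74, limited to 2 d.p. → 5 s.f.; 912.5 − 712.9 = 199.6, limited to 1 d.p. → 4 s.f.
Carrying full precision, 271.74 ÷ 199.6 = 1.36142284569…; keep min(5, 4) = 4 s.f.
Rounded to 4 significant figures: 1.361.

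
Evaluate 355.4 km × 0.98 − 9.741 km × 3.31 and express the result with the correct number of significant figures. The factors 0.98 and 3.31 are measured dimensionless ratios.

3.2 × 10² km

355.4 × 0.98 = 348.292 → 3.5 × 10² km (2 s.f., last digit at the 10^1 place).
9.741 × 3.31 = 32.24271 → 32.2 km (3 s.f., last digit at the 10^-1 place).
Difference: 316.04929 km; keep the coarser place, 10^1.
Result: 3.2 × 10² km.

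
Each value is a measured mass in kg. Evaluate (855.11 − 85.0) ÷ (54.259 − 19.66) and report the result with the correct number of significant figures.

22.26

855.11 − 85.0 = 770.11, limited to 1 d.p. → 4 s.f.; 54.259 − 19.66 = 34.599, limited to 2 d.p. → 4 s.f.
Carrying full precision, 770.11 ÷ 34.599 = 22.2581577502…; keep min(4, 4) = 4 s.f.
Rounded to 4 significant figures: 22.26.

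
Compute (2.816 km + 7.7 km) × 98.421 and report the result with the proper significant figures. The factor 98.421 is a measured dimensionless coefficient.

2.816 km + 7.7 km = 10.516 km; the sum is limited to 1 decimal place (3 s.f.).
Carrying full precision, 10.516 × 98.421 = 1034.995236 km; 98.421 has 5 s.f., so the result keeps min(3, 5) = 3 s.f.
Rounded to 3 significant figures: 1.03 × 10^3 km.

1.03 × 10^3 km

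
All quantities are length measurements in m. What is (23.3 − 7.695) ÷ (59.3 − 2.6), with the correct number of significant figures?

0.275

23.3 − 7.695 = 15.605, limited to 1 d.p. → 3 s.f.; 59.3 − 2.6 = 56.7, limited to 1 d.p. → 3 s.f.
Carrying full precision, 15.605 ÷ 56.7 = 0.275220458554…; keep min(3, 3) = 3 s.f.
Rounded to 3 significant figures: 0.275.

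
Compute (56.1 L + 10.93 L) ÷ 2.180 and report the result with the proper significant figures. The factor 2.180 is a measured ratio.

30.7 L

56.1 L + 10.93 L = 67.03 L; the sum is limited to 1 decimal place (3 s.f.).
Carrying full precision, 67.03 ÷ 2.180 = 30.747706422… L; 2.180 has 4 s.f., so the result keeps min(3, 4) = 3 s.f.
Rounded to 3 significant figures: 30.7 L.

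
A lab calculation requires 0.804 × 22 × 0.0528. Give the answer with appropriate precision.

0.93

0.804 × 22 × 0.0528 = 0.9339264
Multiplication/division keeps the fewest significant figures: 0.804 → 3 s.f., 22 → 2 s.f., 0.0528 → 3 s.f.; limit is 2.
Rounded to 2 significant figures: 0.93.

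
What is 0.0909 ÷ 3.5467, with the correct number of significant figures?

0.0909 ÷ 3.5467 = 0.0256294583698…
Multiplication/division keeps the fewest significant figures: 0.0909 → 3 s.f., 3.5467 → 5 s.f.; limit is 3.
Rounded to 3 significant figures: 0.0256.

0.0256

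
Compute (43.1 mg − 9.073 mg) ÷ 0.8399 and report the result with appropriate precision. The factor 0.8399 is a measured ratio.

43.1 mg − 9.073 mg = 34.027 mg; the difference is limited to 1 decimal place (3 s.f.).
Carrying full precision, 34.027 ÷ 0.8399 = 40.5131563281… mg; 0.8399 has 4 s.f., so the result keeps min(3, 4) = 3 s.f.
Rounded to 3 significant figures: 40.5 mg.

40.5 mg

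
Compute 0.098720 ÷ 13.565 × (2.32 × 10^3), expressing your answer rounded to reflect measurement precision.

0.098720 ÷ 13.565 × (2.32 × 10^3) = 16.8839218577…
Multiplication/division keeps the fewest significant figures: 0.098720 → 5 s.f., 13.565 → 5 s.f., 2.32 × 10^3 → 3 s.f.; limit is 3.
Rounded to 3 significant figures: 16.9.

16.9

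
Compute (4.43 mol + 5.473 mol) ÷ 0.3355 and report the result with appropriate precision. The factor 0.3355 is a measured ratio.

4.43 mol + 5.473 mol = 9.903 mol; the sum is limited to 2 decimal places (3 s.f.).
Carrying full precision, 9.903 ÷ 0.3355 = 29.5171385991… mol; 0.3355 has 4 s.f., so the result keeps min(3, 4) = 3 s.f.
Rounded to 3 significant figures: 29.5 mol.

29.5 mol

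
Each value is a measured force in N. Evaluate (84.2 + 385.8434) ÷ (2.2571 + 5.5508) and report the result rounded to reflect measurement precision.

84.2 + 385.8434 = 470.0434, limited to 1 d.p. → 4 s.f.; 2.2571 + 5.5508 = 7.8079, limited to 4 d.p. → 5 s.f.
Carrying full precision, 470.0434 ÷ 7.8079 = 60.2010015497…; keep min(4, 5) = 4 s.f.
Rounded to 4 significant figures: 60.20.

60.20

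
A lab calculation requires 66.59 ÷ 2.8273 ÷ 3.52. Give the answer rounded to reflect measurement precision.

6.69

66.59 ÷ 2.8273 ÷ 3.52 = 6.69105281943…
Multiplication/division keeps the fewest significant figures: 66.59 → 4 s.f., 2.8273 → 5 s.f., 3.52 → 3 s.f.; limit is 3.
Rounded to 3 significant figures: 6.69.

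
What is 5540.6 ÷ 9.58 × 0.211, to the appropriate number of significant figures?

122

5540.6 ÷ 9.58 × 0.211 = 122.032004175…
Multiplication/division keeps the fewest significant figures: 5540.6 → 5 s.f., 9.58 → 3 s.f., 0.211 → 3 s.f.; limit is 3.
Rounded to 3 significant figures: 122.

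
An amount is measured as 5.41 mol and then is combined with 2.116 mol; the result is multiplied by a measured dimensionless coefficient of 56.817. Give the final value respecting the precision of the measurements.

5.41 mol + 2.116 mol = 7.526 mol; the sum is limited to 2 decimal places (3 s.f.).
Carrying full precision, 7.526 × 56.817 = 427.604742 mol; 56.817 has 5 s.f., so the result keeps min(3, 5) = 3 s.f.
Rounded to 3 significant figures: 428 mol.

428 mol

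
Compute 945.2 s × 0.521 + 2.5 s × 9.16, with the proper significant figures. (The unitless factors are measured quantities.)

5.15 × 10² s

945.2 × 0.521 = 492.4492 → 492 s (3 s.f., last digit at the 10^0 place).
2.5 × 9.16 = 22.9 → 23 s (2 s.f., last digit at the 10^0 place).
Sum: 515.3492 s; keep the coarser place, 10^0.
Result: 5.15 × 10² s.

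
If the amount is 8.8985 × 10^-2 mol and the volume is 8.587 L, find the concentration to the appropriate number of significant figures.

concentration = 8.8985 × 10^-2 mol ÷ 8.587 L = 0.0103627576569… mol/L.
8.8985 × 10^-2 has 5 significant figures; 8.587 has 4.
Division/multiplication keeps the fewest: 4 significant figures.
Rounded: 1.036 × 10^-2 mol/L.

1.036 × 10^-2 mol/L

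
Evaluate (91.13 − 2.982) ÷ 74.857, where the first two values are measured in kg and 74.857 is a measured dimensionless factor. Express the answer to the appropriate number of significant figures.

91.13 kg − 2.982 kg = 88.148 kg; the difference is limited to 2 decimal places (4 s.f.).
Carrying full precision, 88.148 ÷ 74.857 = 1.17755186556… kg; 74.857 has 5 s.f., so the result keeps min(4, 5) = 4 s.f.
Rounded to 4 significant figures: 1.178 kg.

1.178 kg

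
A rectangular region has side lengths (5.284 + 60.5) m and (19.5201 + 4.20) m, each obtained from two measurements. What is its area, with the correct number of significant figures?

5.284 + 60.5 = 65.784, limited to 1 d.p. → 3 s.f.; 19.5201 + 4.20 = 23.7201, limited to 2 d.p. → 4 s.f.
Carrying full precision, 65.784 × 23.7201 = 1560.4030584; keep min(3, 4) = 3 s.f.
Rounded to 3 significant figures: 1.56 × 10^3 m².

1.56 × 10^3 m²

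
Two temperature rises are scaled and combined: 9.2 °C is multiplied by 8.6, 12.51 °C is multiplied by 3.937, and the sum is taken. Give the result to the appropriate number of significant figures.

9.2 × 8.6 = 79.12 → 79 °C (2 s.f., last digit at the 10^0 place).
12.51 × 3.937 = 49.25187 → 49.25 °C (4 s.f., last digit at the 10^-2 place).
Sum: 128.37187 °C; keep the coarser place, 10^0.
Result: 128 °C.

128 °C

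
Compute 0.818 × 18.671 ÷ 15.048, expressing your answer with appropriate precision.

1.01

0.818 × 18.671 ÷ 15.048 = 1.01494404572…
Multiplication/division keeps the fewest significant figures: 0.818 → 3 s.f., 18.671 → 5 s.f., 15.048 → 5 s.f.; limit is 3.
Rounded to 3 significant figures: 1.01.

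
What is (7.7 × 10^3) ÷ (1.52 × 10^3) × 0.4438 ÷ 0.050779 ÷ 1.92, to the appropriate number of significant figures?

23

(7.7 × 10^3) ÷ (1.52 × 10^3) × 0.4438 ÷ 0.050779 ÷ 1.92 = 23.0594562592…
Multiplication/division keeps the fewest significant figures: 7.7 × 10^3 → 2 s.f., 1.52 × 10^3 → 3 s.f., 0.4438 → 4 s.f., 0.050779 → 5 s.f., 1.92 → 3 s.f.; limit is 2.
Rounded to 2 significant figures: 23.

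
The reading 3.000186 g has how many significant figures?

3.000186: zeros between nonzero digits are significant.

7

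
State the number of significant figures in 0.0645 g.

3

0.0645: leading zeros are not significant.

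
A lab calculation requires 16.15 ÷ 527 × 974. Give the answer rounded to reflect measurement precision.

29.8

16.15 ÷ 527 × 974 = 29.8483870968…
Multiplication/division keeps the fewest significant figures: 16.15 → 4 s.f., 527 → 3 s.f., 974 → 3 s.f.; limit is 3.
Rounded to 3 significant figures: 29.8.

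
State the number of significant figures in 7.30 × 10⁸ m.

3

7.30 × 10⁸: in scientific notation every digit of the coefficient is significant.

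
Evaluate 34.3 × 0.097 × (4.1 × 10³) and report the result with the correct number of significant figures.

34.3 × 0.097 × (4.1 × 10³) = 13641.11
Multiplication/division keeps the fewest significant figures: 34.3 → 3 s.f., 0.097 → 2 s.f., 4.1 × 10³ → 2 s.f.; limit is 2.
Rounded to 2 significant figures: 1.4 × 10⁴.

1.4 × 10⁴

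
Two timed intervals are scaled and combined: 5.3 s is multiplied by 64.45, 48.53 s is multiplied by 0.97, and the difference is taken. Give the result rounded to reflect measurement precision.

5.3 × 64.45 = 341.585 → 3.4 × 10² s (2 s.f., last digit at the 10^1 place).
48.53 × 0.97 = 47.0741 → 47 s (2 s.f., last digit at the 10^0 place).
Difference: 294.5109 s; keep the coarser place, 10^1.
Result: 2.9 × 10² s.

2.9 × 10² s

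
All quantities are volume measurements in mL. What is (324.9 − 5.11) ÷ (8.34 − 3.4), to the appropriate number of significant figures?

65

324.9 − 5.11 = 319.79, limited to 1 d.p. → 4 s.f.; 8.34 − 3.4 = 4.94, limited to 1 d.p. → 2 s.f.
Carrying full precision, 319.79 ÷ 4.94 = 64.7348178138…; keep min(4, 2) = 2 s.f.
Rounded to 2 significant figures: 65.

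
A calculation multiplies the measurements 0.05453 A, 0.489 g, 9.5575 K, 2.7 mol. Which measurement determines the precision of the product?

0.05453 A → 4 s.f.; 0.489 g → 3 s.f.; 9.5575 K → 5 s.f.; 2.7 mol → 2 s.f.
The fewest is 2 significant figures, from 2.7 mol.

2.7 mol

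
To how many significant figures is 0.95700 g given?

5

0.95700: leading zeros are not significant; trailing zeros after a decimal point are significant.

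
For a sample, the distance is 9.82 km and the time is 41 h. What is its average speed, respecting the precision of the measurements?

2.4 × 10⁻¹ km/h

average speed = 9.82 km ÷ 41 h = 0.239512195122… km/h.
9.82 has 3 significant figures; 41 has 2.
Division/multiplication keeps the fewest: 2 significant figures.
Rounded: 2.4 × 10⁻¹ km/h.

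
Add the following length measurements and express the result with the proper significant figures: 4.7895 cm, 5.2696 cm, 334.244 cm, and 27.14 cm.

371.44 cm

4.7895 cm + 5.2696 cm + 334.244 cm + 27.14 cm = 371.4431 cm.
Addition/subtraction keeps the fewest decimal places: 4.7895 → 4 decimal places, 5.2696 → 4 decimal places, 334.244 → 3 decimal places, 27.14 → 2 decimal places; limit is 2.
Rounded to 2 decimal places: 371.44 cm.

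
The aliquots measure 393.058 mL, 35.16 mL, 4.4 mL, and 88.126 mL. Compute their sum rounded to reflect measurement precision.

520.7 mL

393.058 mL + 35.16 mL + 4.4 mL + 88.126 mL = 520.744 mL.
Addition/subtraction keeps the fewest decimal places: 393.058 → 3 decimal places, 35.16 → 2 decimal places, 4.4 → 1 decimal place, 88.126 → 3 decimal places; limit is 1.
Rounded to 1 decimal place: 520.7 mL.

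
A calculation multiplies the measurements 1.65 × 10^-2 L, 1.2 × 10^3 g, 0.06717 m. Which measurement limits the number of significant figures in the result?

1.65 × 10^-2 L → 3 s.f.; 1.2 × 10^3 g → 2 s.f.; 0.06717 m → 4 s.f.
The fewest is 2 significant figures, from 1.2 × 10^3 g.

1.2 × 10^3 g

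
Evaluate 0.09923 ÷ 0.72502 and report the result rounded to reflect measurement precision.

0.1369

0.09923 ÷ 0.72502 = 0.136865189926…
Multiplication/division keeps the fewest significant figures: 0.09923 → 4 s.f., 0.72502 → 5 s.f.; limit is 4.
Rounded to 4 significant figures: 0.1369.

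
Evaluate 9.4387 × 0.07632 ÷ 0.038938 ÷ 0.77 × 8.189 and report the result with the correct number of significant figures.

2.0 × 10^2

9.4387 × 0.07632 ÷ 0.038938 ÷ 0.77 × 8.189 = 196.751045831…
Multiplication/division keeps the fewest significant figures: 9.4387 → 5 s.f., 0.07632 → 4 s.f., 0.038938 → 5 s.f., 0.77 → 2 s.f., 8.189 → 4 s.f.; limit is 2.
Rounded to 2 significant figures: 2.0 × 10^2.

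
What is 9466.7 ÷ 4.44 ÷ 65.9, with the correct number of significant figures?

9466.7 ÷ 4.44 ÷ 65.9 = 32.3541675211…
Multiplication/division keeps the fewest significant figures: 9466.7 → 5 s.f., 4.44 → 3 s.f., 65.9 → 3 s.f.; limit is 3.
Rounded to 3 significant figures: 32.4.

32.4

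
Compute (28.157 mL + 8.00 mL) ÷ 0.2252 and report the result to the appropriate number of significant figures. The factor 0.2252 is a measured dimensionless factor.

28.157 mL + 8.00 mL = 36.157 mL; the sum is limited to 2 decimal places (4 s.f.).
Carrying full precision, 36.157 ÷ 0.2252 = 160.555062167… mL; 0.2252 has 4 s.f., so the result keeps min(4, 4) = 4 s.f.
Rounded to 4 significant figures: 160.6 mL.

160.6 mL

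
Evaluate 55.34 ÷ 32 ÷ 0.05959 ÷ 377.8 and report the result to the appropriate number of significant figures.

0.077

55.34 ÷ 32 ÷ 0.05959 ÷ 377.8 = 0.0768163800795…
Multiplication/division keeps the fewest significant figures: 55.34 → 4 s.f., 32 → 2 s.f., 0.05959 → 4 s.f., 377.8 → 4 s.f.; limit is 2.
Rounded to 2 significant figures: 0.077.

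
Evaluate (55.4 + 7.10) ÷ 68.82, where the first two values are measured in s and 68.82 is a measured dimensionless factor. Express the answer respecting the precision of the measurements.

55.4 s + 7.10 s = 62.50 s; the sum is limited to 1 decimal place (3 s.f.).
Carrying full precision, 62.50 ÷ 68.82 = 0.908166230747… s; 68.82 has 4 s.f., so the result keeps min(3, 4) = 3 s.f.
Rounded to 3 significant figures: 0.908 s.

0.908 s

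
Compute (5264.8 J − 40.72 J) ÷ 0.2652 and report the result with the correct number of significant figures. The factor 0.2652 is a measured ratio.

1.970 × 10⁴ J

5264.8 J − 40.72 J = 5224.08 J; the difference is limited to 1 decimal place (5 s.f.).
Carrying full precision, 5224.08 ÷ 0.2652 = 19698.6425339… J; 0.2652 has 4 s.f., so the result keeps min(5, 4) = 4 s.f.
Rounded to 4 significant figures: 1.970 × 10⁴ J.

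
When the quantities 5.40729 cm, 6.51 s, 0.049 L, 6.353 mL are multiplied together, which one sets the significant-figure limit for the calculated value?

5.40729 cm → 6 s.f.; 6.51 s → 3 s.f.; 0.049 L → 2 s.f.; 6.353 mL → 4 s.f.
The fewest is 2 significant figures, from 0.049 L.

0.049 L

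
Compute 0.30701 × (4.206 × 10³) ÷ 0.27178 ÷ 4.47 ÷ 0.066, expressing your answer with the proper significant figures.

1.6 × 10⁴

0.30701 × (4.206 × 10³) ÷ 0.27178 ÷ 4.47 ÷ 0.066 = 16104.7073375…
Multiplication/division keeps the fewest significant figures: 0.30701 → 5 s.f., 4.206 × 10³ → 4 s.f., 0.27178 → 5 s.f., 4.47 → 3 s.f., 0.066 → 2 s.f.; limit is 2.
Rounded to 2 significant figures: 1.6 × 10⁴.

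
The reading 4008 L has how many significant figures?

4008: zeros between nonzero digits are significant.

4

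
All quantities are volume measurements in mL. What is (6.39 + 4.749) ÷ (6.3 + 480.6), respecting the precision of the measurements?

6.39 + 4.749 = 11.139, limited to 2 d.p. → 4 s.f.; 6.3 + 480.6 = 486.9, limited to 1 d.p. → 4 s.f.
Carrying full precision, 11.139 ÷ 486.9 = 0.0228773875539…; keep min(4, 4) = 4 s.f.
Rounded to 4 significant figures: 0.02288.

0.02288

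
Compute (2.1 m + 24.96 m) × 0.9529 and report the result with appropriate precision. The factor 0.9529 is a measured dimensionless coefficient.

2.1 m + 24.96 m = 27.06 m; the sum is limited to 1 decimal place (3 s.f.).
Carrying full precision, 27.06 × 0.9529 = 25.785474 m; 0.9529 has 4 s.f., so the result keeps min(3, 4) = 3 s.f.
Rounded to 3 significant figures: 25.8 m.

25.8 m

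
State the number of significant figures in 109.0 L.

109.0: trailing zeros after a decimal point are significant; zeros between nonzero digits are significant.

4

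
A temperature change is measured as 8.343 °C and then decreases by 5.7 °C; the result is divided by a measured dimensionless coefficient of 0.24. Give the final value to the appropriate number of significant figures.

8.343 °C − 5.7 °C = 2.643 °C; the difference is limited to 1 decimal place (2 s.f.).
Carrying full precision, 2.643 ÷ 0.24 = 11.0125 °C; 0.24 has 2 s.f., so the result keeps min(2, 2) = 2 s.f.
Rounded to 2 significant figures: 11 °C.

11 °C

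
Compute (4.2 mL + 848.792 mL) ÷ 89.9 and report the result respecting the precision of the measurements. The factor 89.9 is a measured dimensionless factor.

4.2 mL + 848.792 mL = 852.992 mL; the sum is limited to 1 decimal place (4 s.f.).
Carrying full precision, 852.992 ÷ 89.9 = 9.48823136819… mL; 89.9 has 3 s.f., so the result keeps min(4, 3) = 3 s.f.
Rounded to 3 significant figures: 9.49 mL.

9.49 mL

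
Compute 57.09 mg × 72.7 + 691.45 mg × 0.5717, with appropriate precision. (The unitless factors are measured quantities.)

4.55 × 10³ mg

57.09 × 72.7 = 4150.443 → 4.15 × 10³ mg (3 s.f., last digit at the 10^1 place).
691.45 × 0.5717 = 395.301965 → 395.3 mg (4 s.f., last digit at the 10^-1 place).
Sum: 4545.744965 mg; keep the coarser place, 10^1.
Result: 4.55 × 10³ mg.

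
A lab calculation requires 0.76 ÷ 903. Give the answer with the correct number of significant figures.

8.4 × 10⁻⁴

0.76 ÷ 903 = 0.000841638981174…
Multiplication/division keeps the fewest significant figures: 0.76 → 2 s.f., 903 → 3 s.f.; limit is 2.
Rounded to 2 significant figures: 8.4 × 10⁻⁴.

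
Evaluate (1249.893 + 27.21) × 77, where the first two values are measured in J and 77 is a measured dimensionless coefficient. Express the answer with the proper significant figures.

9.8 × 10⁴ J

1249.893 J + 27.21 J = 1277.103 J; the sum is limited to 2 decimal places (6 s.f.).
Carrying full precision, 1277.103 × 77 = 98336.931 J; 77 has 2 s.f., so the result keeps min(6, 2) = 2 s.f.
Rounded to 2 significant figures: 9.8 × 10⁴ J.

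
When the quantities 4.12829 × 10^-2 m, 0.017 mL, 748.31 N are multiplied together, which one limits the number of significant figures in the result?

4.12829 × 10^-2 m → 6 s.f.; 0.017 mL → 2 s.f.; 748.31 N → 5 s.f.
The fewest is 2 significant figures, from 0.017 mL.

0.017 mL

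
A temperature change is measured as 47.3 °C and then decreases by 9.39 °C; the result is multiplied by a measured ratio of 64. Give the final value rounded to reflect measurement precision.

2.4 × 10³ °C

47.3 °C − 9.39 °C = 37.91 °C; the difference is limited to 1 decimal place (3 s.f.).
Carrying full precision, 37.91 × 64 = 2426.24 °C; 64 has 2 s.f., so the result keeps min(3, 2) = 2 s.f.
Rounded to 2 significant figures: 2.4 × 10³ °C.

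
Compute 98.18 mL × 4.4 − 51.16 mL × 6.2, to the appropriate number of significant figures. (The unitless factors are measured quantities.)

1.1 × 10² mL

98.18 × 4.4 = 431.992 → 4.3 × 10² mL (2 s.f., last digit at the 10^1 place).
51.16 × 6.2 = 317.192 → 3.2 × 10² mL (2 s.f., last digit at the 10^1 place).
Difference: 114.8 mL; keep the coarser place, 10^1.
Result: 1.1 × 10² mL.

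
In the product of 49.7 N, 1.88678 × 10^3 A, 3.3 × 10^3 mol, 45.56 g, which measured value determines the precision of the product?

3.3 × 10^3 mol

49.7 N → 3 s.f.; 1.88678 × 10^3 A → 6 s.f.; 3.3 × 10^3 mol → 2 s.f.; 45.56 g → 4 s.f.
The fewest is 2 significant figures, from 3.3 × 10^3 mol.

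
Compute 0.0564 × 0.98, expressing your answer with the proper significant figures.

0.0564 × 0.98 = 0.055272
Multiplication/division keeps the fewest significant figures: 0.0564 → 3 s.f., 0.98 → 2 s.f.; limit is 2.
Rounded to 2 significant figures: 0.055.

0.055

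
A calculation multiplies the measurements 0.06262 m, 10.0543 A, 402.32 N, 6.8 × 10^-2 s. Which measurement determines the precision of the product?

0.06262 m → 4 s.f.; 10.0543 A → 6 s.f.; 402.32 N → 5 s.f.; 6.8 × 10^-2 s → 2 s.f.
The fewest is 2 significant figures, from 6.8 × 10^-2 s.

6.8 × 10^-2 s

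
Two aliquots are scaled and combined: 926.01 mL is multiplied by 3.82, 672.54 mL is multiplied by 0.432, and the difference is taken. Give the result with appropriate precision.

926.01 × 3.82 = 3537.3582 → 3.54 × 10³ mL (3 s.f., last digit at the 10^1 place).
672.54 × 0.432 = 290.53728 → 291 mL (3 s.f., last digit at the 10^0 place).
Difference: 3246.82092 mL; keep the coarser place, 10^1.
Result: 3.25 × 10³ mL.

3.25 × 10³ mL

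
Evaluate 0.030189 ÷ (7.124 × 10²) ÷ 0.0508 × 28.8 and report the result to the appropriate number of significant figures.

0.0240

0.030189 ÷ (7.124 × 10²) ÷ 0.0508 × 28.8 = 0.024024457639…
Multiplication/division keeps the fewest significant figures: 0.030189 → 5 s.f., 7.124 × 10² → 4 s.f., 0.0508 → 3 s.f., 28.8 → 3 s.f.; limit is 3.
Rounded to 3 significant figures: 0.0240.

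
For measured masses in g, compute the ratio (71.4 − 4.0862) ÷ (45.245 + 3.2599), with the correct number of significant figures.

1.39

71.4 − 4.0862 = 67.3138, limited to 1 d.p. → 3 s.f.; 45.245 + 3.2599 = 48.5049, limited to 3 d.p. → 5 s.f.
Carrying full precision, 67.3138 ÷ 48.5049 = 1.38777319405…; keep min(3, 5) = 3 s.f.
Rounded to 3 significant figures: 1.39.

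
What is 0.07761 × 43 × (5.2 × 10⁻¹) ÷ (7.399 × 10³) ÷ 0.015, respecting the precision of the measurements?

0.016

0.07761 × 43 × (5.2 × 10⁻¹) ÷ (7.399 × 10³) ÷ 0.015 = 0.015635983241…
Multiplication/division keeps the fewest significant figures: 0.07761 → 4 s.f., 43 → 2 s.f., 5.2 × 10⁻¹ → 2 s.f., 7.399 × 10³ → 4 s.f., 0.015 → 2 s.f.; limit is 2.
Rounded to 2 significant figures: 0.016.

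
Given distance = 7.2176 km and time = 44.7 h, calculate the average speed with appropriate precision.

average speed = 7.2176 km ÷ 44.7 h = 0.161467561521… km/h.
7.2176 has 5 significant figures; 44.7 has 3.
Division/multiplication keeps the fewest: 3 significant figures.
Rounded: 0.161 km/h.

0.161 km/h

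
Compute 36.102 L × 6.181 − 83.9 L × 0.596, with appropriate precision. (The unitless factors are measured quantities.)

173.1 L

36.102 × 6.181 = 223.146462 → 2.231 × 10² L (4 s.f., last digit at the 10^-1 place).
83.9 × 0.596 = 50.0044 → 50.0 L (3 s.f., last digit at the 10^-1 place).
Difference: 173.142062 L; keep the coarser place, 10^-1.
Result: 173.1 L.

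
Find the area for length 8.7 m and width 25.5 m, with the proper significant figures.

area = 8.7 m × 25.5 m = 221.85 m².
8.7 has 2 significant figures; 25.5 has 3.
Division/multiplication keeps the fewest: 2 significant figures.
Rounded: 2.2 × 10^2 m².

2.2 × 10^2 m²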